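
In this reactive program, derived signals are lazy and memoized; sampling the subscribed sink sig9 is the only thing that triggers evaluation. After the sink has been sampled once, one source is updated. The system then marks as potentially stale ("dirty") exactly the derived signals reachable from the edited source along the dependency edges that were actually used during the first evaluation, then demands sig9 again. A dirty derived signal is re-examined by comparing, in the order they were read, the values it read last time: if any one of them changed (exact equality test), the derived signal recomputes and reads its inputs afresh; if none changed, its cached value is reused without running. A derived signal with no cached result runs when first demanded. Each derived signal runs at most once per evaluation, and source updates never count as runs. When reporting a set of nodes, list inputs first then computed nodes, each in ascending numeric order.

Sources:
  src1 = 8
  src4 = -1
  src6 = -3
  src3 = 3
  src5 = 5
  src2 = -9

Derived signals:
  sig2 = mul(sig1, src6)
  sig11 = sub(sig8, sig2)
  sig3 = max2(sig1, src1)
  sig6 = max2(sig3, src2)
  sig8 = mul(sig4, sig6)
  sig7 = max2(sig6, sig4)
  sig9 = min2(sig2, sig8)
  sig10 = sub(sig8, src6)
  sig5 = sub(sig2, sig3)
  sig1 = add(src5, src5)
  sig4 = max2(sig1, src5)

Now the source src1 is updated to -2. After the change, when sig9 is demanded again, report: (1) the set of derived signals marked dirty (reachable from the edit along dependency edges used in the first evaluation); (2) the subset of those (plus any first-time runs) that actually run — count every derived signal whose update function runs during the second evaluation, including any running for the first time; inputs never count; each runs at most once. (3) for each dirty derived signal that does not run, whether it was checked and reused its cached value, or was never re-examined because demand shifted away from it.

The edit dirties: sig3, sig6, sig8, sig9.
1 derived signals run: sig3.
Cache hits after checking: sig6, sig8, sig9.
Note the absorption at sig3: it re-runs yet its value is the same, leaving the output's value untouched.

First demand of the output computes:
  sig1 = add(5, 5) = 10
  sig2 = mul(10, -3) = -30
  sig3 = max2(10, 8) = 10
  sig4 = max2(10, 5) = 10
  sig6 = max2(10, -9) = 10
  sig8 = mul(10, 10) = 100
  sig9 = min2(-30, 100) = -30

After the edit, cleaning proceeds:
  sig3: a read changed (src1 8->-2) — executes, giving 10 — identical to its old value.
  sig6: dirty, but its reads are unchanged (sig3 unchanged, src2 unchanged); cached 10 stands.
  sig8: dirty, but its reads are unchanged (sig4 unchanged, sig6 unchanged); cached 100 stands.
  sig9: dirty, but its reads are unchanged (sig2 unchanged, sig8 unchanged); cached -30 stands.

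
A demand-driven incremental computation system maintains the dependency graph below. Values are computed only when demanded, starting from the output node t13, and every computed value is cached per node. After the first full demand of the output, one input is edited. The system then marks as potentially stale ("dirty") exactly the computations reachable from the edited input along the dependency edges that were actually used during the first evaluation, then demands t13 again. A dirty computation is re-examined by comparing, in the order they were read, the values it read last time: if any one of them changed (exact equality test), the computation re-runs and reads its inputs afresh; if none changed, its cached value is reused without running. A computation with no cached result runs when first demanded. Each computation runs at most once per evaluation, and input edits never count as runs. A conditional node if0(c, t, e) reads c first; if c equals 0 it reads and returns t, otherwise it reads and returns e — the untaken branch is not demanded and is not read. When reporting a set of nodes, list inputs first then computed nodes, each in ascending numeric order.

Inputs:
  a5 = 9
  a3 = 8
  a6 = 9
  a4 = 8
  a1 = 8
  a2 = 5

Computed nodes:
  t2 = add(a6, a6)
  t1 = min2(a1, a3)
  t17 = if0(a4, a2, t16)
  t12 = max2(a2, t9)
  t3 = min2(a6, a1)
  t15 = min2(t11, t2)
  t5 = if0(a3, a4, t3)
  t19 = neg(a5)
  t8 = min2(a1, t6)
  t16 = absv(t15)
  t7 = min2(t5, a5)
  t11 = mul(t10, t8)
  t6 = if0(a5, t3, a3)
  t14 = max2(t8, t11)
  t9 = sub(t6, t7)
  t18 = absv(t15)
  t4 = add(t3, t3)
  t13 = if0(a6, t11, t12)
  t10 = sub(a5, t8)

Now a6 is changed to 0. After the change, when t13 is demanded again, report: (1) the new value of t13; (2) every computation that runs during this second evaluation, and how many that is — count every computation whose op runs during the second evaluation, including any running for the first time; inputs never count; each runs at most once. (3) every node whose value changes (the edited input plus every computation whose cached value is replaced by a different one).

New value of t13: 8.
Computations that run: t8, t10, t11, t13 — 4 in total.
Values that change: a6, t13.
Key observation: a condition flipped, so demand moved to the other branch — t3, t5, t7, t9, t12 are never re-examined.

First evaluation (everything demanded from the output):
  t3 = min2(9, 8) = 8
  t5 = if0(a3=8 -> else branch t3) = 8
  t6 = if0(a5=9 -> else branch a3) = 8
  t7 = min2(8, 9) = 8
  t9 = sub(8, 8) = 0
  t12 = max2(5, 0) = 5
  t13 = if0(a6=9 -> else branch t12) = 5

Propagation after the edit:
  t3: marked dirty but never re-examined — demand shifted away from it.
  t5: marked dirty but never re-examined — demand shifted away from it.
  t7: marked dirty but never re-examined — demand shifted away from it.
  t8: demanded for the first time — runs, produces 8.
  t9: marked dirty but never re-examined — demand shifted away from it.
  t10: demanded for the first time — runs, produces 1.
  t11: demanded for the first time — runs, produces 8.
  t12: marked dirty but never re-examined — demand shifted away from it.
  t13: runs — a6 9->0; result 8.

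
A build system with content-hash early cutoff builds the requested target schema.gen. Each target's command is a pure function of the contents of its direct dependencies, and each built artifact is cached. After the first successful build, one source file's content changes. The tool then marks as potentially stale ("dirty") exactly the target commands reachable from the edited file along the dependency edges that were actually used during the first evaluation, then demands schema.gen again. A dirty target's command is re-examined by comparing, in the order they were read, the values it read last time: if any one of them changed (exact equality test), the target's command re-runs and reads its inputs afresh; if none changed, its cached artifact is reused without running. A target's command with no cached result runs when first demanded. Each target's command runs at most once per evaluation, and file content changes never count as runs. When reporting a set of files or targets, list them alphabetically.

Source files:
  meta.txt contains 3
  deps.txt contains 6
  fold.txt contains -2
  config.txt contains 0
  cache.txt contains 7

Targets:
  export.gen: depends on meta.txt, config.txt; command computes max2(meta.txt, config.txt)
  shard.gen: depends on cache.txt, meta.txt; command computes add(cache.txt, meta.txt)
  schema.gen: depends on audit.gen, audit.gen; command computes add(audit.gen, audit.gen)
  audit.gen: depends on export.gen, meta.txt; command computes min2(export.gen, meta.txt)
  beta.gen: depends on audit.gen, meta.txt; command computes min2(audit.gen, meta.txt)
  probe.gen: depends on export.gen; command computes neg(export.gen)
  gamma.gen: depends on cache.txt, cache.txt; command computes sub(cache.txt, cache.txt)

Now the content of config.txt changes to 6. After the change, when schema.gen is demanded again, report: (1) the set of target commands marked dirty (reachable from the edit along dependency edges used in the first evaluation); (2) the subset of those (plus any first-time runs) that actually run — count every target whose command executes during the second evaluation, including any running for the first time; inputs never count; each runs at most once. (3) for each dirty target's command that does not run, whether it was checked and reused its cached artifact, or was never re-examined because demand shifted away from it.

First evaluation (everything demanded from the output):
  export.gen = max2(3, 0) = 3
  audit.gen = min2(3, 3) = 3
  schema.gen = add(3, 3) = 6

Propagation after the edit:
  export.gen: runs — config.txt 0->6; result 6.
  audit.gen: runs — export.gen 3->6; result 3 (same value as before).
  schema.gen: checked — values it read are unchanged (audit.gen unchanged, audit.gen unchanged); reused cached 6 without running.

Key observation: the change is absorbed at audit.gen — it re-runs but produces the same value, and the output's value is unchanged.

Marked dirty: audit.gen, export.gen, schema.gen.
Target commands that run: audit.gen, export.gen — 2 in total.
Checked but reused from cache: schema.gen.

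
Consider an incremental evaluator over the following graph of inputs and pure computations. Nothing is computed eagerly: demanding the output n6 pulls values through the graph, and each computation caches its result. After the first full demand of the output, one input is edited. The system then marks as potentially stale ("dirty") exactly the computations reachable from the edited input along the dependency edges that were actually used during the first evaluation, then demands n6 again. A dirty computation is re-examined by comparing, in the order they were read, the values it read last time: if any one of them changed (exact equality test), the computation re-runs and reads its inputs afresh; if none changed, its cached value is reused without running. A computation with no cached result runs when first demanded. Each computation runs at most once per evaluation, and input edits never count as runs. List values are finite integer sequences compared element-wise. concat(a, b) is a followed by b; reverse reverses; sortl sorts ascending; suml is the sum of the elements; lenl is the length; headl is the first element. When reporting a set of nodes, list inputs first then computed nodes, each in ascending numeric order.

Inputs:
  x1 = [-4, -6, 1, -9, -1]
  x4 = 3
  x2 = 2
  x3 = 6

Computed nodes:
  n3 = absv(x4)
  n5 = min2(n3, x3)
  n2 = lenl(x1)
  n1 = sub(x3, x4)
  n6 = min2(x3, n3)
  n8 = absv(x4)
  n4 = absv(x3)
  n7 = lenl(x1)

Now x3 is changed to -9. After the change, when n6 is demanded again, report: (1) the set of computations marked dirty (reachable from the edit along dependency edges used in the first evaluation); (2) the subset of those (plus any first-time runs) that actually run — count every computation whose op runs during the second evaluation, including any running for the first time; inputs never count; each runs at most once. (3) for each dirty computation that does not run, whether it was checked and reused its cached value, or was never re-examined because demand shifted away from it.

Initial pass — values computed on the first demand:
  n3 = absv(3) = 3
  n6 = min2(6, 3) = 3

Second demand — change propagation:
  n6: re-runs because x3 6->-9; new result -9.

Dirty set: n6.
Run set: n6 (1 run).
All dirty computations ended up running.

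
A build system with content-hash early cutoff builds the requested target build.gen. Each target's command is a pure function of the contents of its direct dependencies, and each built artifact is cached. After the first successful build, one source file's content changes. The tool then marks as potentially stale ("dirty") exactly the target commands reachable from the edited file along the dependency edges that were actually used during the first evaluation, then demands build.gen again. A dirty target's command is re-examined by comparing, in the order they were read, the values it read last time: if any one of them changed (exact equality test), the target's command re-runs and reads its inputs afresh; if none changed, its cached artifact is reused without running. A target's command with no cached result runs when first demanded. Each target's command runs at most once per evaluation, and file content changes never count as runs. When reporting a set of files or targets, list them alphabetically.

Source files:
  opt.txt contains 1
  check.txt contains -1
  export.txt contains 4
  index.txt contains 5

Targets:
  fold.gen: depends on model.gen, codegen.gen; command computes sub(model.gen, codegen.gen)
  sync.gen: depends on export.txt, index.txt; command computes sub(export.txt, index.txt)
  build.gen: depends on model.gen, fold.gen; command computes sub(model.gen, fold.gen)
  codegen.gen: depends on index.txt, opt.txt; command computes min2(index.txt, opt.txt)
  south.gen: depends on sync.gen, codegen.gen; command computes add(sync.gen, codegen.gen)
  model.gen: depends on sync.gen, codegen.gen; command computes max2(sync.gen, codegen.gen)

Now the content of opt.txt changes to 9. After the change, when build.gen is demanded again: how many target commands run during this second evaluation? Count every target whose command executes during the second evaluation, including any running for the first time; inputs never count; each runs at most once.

First evaluation (everything demanded from the output):
  codegen.gen = min2(5, 1) = 1
  sync.gen = sub(4, 5) = -1
  model.gen = max2(-1, 1) = 1
  fold.gen = sub(1, 1) = 0
  build.gen = sub(1, 0) = 1

Propagation after the edit:
  codegen.gen: runs — opt.txt 1->9; result 5.
  model.gen: runs — codegen.gen 1->5; result 5.
  fold.gen: runs — model.gen 1->5; codegen.gen 1->5; result 0 (same value as before).
  build.gen: runs — model.gen 1->5; result 5.

Target commands that run: build.gen, codegen.gen, fold.gen, model.gen — 4 in total.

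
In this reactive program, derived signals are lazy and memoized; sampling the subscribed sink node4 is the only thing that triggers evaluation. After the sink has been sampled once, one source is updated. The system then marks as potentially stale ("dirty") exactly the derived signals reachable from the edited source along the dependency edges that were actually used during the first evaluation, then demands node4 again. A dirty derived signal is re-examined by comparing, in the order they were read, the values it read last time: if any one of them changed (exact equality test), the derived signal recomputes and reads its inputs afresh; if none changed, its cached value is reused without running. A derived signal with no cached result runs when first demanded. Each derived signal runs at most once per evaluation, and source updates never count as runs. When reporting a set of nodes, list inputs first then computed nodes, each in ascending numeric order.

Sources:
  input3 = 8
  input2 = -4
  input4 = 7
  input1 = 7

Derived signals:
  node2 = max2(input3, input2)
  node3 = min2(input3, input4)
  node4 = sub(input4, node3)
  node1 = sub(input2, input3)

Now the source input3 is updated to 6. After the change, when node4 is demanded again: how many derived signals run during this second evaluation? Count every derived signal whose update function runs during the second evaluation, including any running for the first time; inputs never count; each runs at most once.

First demand of the output computes:
  node3 = min2(8, 7) = 7
  node4 = sub(7, 7) = 0

After the edit, cleaning proceeds:
  node3: a read changed (input3 8->6) — executes, giving 6.
  node4: a read changed (node3 7->6) — executes, giving 1.

2 derived signals run: node3, node4.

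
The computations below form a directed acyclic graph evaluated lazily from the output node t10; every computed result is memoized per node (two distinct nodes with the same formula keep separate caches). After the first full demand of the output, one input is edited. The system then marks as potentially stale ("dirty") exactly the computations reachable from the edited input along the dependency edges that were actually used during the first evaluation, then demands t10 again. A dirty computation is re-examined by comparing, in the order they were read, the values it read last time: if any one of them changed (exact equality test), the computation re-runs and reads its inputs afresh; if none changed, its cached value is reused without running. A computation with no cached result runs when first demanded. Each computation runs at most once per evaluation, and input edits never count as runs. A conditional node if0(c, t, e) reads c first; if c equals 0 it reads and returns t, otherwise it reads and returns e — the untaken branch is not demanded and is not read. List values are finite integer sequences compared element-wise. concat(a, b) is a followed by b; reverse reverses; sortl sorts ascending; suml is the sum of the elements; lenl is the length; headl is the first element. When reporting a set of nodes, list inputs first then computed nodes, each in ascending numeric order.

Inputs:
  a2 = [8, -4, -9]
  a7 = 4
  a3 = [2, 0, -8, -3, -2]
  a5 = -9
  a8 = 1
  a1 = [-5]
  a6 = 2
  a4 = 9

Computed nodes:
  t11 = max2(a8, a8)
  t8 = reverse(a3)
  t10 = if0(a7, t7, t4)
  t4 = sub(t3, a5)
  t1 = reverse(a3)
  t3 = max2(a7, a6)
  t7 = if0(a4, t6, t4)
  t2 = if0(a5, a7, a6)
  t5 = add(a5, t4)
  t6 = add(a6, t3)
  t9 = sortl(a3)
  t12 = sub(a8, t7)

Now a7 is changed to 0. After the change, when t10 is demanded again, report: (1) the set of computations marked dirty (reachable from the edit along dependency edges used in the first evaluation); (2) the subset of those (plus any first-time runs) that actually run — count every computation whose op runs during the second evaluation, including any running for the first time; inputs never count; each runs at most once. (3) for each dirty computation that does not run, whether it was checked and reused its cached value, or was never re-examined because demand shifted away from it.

The edit dirties: t3, t4, t10.
4 computations run: t3, t4, t7, t10.
No dirty computation escaped a run.
Note the branch switch — t7 had no cache and runs now for the first time.

First demand of the output computes:
  t3 = max2(4, 2) = 4
  t4 = sub(4, -9) = 13
  t10 = if0(a7=4 -> else branch t4) = 13

After the edit, cleaning proceeds:
  t3: a read changed (a7 4->0) — executes, giving 2.
  t4: a read changed (t3 4->2) — executes, giving 11.
  t7: had never run; runs now, result 11.
  t10: a read changed (a7 4->0; t4 13->11) — executes, giving 11.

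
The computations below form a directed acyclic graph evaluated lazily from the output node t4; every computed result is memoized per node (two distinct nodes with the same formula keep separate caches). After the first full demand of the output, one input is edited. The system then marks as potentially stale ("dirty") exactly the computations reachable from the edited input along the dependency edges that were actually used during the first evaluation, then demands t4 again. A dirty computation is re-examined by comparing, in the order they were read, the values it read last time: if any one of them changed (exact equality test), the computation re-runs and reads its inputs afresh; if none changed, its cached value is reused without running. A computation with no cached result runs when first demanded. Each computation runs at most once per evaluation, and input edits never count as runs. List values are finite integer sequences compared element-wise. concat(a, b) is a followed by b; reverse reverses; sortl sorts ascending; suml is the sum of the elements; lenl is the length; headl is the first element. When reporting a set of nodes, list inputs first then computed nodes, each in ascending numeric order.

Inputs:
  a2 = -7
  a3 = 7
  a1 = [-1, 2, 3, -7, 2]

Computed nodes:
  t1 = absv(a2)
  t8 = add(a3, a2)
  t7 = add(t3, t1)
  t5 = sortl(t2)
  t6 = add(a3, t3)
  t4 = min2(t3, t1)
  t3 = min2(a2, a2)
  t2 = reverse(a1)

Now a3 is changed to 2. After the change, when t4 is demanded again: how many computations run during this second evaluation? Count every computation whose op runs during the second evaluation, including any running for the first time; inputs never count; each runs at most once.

0 computations run: none.
Note the shortcut — a3 feeds only undemanded nodes, so no recomputation happens.

First demand of the output computes:
  t1 = absv(-7) = 7
  t3 = min2(-7, -7) = -7
  t4 = min2(-7, 7) = -7

After the edit, cleaning proceeds:
  a3 only reaches undemanded nodes; the second demand re-runs nothing.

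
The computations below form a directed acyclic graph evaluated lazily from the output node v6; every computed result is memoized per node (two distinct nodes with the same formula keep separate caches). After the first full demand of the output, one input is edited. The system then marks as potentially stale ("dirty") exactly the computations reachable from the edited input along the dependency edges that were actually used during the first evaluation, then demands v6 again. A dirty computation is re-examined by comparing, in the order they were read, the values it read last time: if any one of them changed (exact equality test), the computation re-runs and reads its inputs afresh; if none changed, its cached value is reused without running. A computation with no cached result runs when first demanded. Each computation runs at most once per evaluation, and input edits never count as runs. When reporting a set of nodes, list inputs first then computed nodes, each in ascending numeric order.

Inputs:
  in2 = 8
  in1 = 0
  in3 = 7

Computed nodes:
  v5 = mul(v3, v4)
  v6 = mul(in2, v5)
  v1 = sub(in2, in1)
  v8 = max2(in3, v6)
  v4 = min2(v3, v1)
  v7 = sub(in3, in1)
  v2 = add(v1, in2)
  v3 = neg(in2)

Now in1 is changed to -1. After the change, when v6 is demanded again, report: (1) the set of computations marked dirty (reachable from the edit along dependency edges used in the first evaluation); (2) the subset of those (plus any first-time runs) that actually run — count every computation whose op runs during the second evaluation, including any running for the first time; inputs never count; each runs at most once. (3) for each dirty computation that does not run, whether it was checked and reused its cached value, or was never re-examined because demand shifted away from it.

First demand of the output computes:
  v1 = sub(8, 0) = 8
  v3 = neg(8) = -8
  v4 = min2(-8, 8) = -8
  v5 = mul(-8, -8) = 64
  v6 = mul(8, 64) = 512

After the edit, cleaning proceeds:
  v1: a read changed (in1 0->-1) — executes, giving 9.
  v4: a read changed (v1 8->9) — executes, giving -8 — identical to its old value.
  v5: dirty, but its reads are unchanged (v3 unchanged, v4 unchanged); cached 64 stands.
  v6: dirty, but its reads are unchanged (in2 unchanged, v5 unchanged); cached 512 stands.

Note the absorption at v4: it re-runs yet its value is the same, leaving the output's value untouched.

The edit dirties: v1, v4, v5, v6.
2 computations run: v1, v4.
Cache hits after checking: v5, v6.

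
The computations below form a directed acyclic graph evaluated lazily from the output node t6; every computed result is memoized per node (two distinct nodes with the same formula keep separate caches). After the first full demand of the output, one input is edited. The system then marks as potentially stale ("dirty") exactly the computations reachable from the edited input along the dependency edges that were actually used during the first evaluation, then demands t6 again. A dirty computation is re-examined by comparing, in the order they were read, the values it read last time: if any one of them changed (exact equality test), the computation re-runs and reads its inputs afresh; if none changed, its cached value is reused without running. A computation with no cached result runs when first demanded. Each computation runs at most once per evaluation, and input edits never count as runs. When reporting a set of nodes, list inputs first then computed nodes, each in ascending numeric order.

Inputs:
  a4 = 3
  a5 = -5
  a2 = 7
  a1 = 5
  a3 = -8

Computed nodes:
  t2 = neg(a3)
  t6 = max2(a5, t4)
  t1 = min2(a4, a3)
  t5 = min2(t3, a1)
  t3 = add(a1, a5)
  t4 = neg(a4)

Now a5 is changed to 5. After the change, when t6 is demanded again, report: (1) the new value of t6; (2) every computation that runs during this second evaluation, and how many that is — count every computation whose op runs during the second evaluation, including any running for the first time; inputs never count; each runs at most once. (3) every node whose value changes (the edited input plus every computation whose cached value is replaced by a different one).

Demanding t6 again yields 5.
1 computations run: t6.
The nodes whose values change: a5, t6.

First demand of the output computes:
  t4 = neg(3) = -3
  t6 = max2(-5, -3) = -3

After the edit, cleaning proceeds:
  t6: a read changed (a5 -5->5) — executes, giving 5.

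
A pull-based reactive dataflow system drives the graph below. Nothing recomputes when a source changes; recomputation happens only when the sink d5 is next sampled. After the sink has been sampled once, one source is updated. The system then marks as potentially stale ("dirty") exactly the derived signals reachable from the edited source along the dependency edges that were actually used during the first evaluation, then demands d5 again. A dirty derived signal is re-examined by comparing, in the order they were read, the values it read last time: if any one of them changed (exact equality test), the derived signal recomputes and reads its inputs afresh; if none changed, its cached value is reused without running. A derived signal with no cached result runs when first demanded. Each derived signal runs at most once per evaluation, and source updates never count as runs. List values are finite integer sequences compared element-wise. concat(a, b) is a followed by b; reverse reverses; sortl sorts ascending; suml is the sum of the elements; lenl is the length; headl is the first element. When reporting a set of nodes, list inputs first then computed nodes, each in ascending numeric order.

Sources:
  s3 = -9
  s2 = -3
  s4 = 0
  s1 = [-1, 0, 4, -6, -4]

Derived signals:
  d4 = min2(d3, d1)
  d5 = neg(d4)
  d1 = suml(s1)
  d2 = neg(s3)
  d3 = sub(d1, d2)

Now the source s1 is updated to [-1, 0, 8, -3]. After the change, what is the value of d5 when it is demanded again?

First evaluation (everything demanded from the output):
  d1 = suml([-1, 0, 4, -6, -4]) = -7
  d2 = neg(-9) = 9
  d3 = sub(-7, 9) = -16
  d4 = min2(-16, -7) = -16
  d5 = neg(-16) = 16

Propagation after the edit:
  d1: runs — s1 [-1, 0, 4, -6, -4]->[-1, 0, 8, -3]; result 4.
  d3: runs — d1 -7->4; result -5.
  d4: runs — d3 -16->-5; d1 -7->4; result -5.
  d5: runs — d4 -16->-5; result 5.

New value of d5: 5.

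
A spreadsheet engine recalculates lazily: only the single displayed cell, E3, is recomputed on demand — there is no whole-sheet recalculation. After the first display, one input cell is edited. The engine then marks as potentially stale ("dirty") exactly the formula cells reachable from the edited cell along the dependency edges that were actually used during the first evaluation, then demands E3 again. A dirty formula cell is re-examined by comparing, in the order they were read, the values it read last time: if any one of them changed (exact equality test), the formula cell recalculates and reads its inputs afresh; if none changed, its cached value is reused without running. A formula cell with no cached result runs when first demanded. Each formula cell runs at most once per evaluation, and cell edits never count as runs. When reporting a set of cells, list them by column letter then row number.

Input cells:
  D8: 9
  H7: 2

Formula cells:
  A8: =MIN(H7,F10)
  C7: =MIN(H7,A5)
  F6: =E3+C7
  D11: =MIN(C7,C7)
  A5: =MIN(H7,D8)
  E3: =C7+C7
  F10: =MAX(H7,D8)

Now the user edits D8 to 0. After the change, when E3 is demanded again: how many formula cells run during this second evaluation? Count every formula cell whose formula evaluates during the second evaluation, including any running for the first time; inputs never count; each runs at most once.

Formula cells that run: A5, C7, E3 — 3 in total.

First evaluation (everything demanded from the output):
  A5 = MIN(2, 9) = 2
  C7 = MIN(2, 2) = 2
  E3 = 2 + 2 = 4

Propagation after the edit:
  A5: runs — D8 9->0; result 0.
  C7: runs — A5 2->0; result 0.
  E3: runs — C7 2->0; C7 2->0; result 0.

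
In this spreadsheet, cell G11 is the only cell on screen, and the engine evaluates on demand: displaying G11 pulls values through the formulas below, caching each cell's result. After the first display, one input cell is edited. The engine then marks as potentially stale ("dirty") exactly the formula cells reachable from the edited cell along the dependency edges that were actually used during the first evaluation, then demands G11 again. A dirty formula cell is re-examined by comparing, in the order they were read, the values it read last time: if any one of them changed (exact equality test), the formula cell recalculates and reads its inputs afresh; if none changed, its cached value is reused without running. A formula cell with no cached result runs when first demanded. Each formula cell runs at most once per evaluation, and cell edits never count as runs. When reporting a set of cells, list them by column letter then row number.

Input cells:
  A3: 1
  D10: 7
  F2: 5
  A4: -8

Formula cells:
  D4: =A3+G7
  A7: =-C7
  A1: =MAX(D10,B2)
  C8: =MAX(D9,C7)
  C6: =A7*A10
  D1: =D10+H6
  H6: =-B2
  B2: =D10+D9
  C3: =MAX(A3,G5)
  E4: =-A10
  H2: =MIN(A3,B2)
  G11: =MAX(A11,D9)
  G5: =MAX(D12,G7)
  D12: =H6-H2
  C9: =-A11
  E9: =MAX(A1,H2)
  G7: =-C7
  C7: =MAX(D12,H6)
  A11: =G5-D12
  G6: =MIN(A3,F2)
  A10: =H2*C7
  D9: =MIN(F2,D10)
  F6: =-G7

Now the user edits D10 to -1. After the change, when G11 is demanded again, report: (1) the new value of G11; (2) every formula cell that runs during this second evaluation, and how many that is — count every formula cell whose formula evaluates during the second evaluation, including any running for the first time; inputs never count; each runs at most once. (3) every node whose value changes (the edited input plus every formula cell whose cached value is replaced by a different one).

G11 now evaluates to 0.
Run set: A11, B2, C7, D9, D12, G5, G7, G11, H2, H6 (10 run).
Changed values: A11, B2, C7, D9, D10, D12, G5, G7, G11, H2, H6.

Initial pass — values computed on the first demand:
  D9 = MIN(5, 7) = 5
  B2 = 7 + 5 = 12
  H2 = MIN(1, 12) = 1
  H6 = -(12) = -12
  D12 = -12 - 1 = -13
  C7 = MAX(-13, -12) = -12
  G7 = -(-12) = 12
  G5 = MAX(-13, 12) = 12
  A11 = 12 - -13 = 25
  G11 = MAX(25, 5) = 25

Second demand — change propagation:
  D9: re-runs because D10 7->-1; new result -1.
  B2: re-runs because D10 7->-1; D9 5->-1; new result -2.
  H2: re-runs because B2 12->-2; new result -2.
  H6: re-runs because B2 12->-2; new result 2.
  D12: re-runs because H6 -12->2; H2 1->-2; new result 4.
  C7: re-runs because D12 -13->4; H6 -12->2; new result 4.
  G7: re-runs because C7 -12->4; new result -4.
  G5: re-runs because D12 -13->4; G7 12->-4; new result 4.
  A11: re-runs because G5 12->4; D12 -13->4; new result 0.
  G11: re-runs because A11 25->0; D9 5->-1; new result 0.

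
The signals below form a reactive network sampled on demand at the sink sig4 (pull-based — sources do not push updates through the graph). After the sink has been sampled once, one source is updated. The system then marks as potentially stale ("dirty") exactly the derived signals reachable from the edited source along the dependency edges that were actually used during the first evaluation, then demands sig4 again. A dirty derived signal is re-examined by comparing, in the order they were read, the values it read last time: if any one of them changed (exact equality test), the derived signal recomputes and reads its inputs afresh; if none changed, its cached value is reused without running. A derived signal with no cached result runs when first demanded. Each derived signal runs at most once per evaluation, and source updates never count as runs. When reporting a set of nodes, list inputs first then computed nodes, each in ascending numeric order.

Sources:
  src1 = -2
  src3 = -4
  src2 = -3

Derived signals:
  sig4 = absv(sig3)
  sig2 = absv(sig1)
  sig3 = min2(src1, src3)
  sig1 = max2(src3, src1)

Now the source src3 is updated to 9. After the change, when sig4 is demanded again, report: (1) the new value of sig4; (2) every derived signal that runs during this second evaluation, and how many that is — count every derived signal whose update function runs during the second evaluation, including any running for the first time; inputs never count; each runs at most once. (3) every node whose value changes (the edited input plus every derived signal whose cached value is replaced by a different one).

sig4 now evaluates to 2.
Run set: sig3, sig4 (2 run).
Changed values: src3, sig3, sig4.

Initial pass — values computed on the first demand:
  sig3 = min2(-2, -4) = -4
  sig4 = absv(-4) = 4

Second demand — change propagation:
  sig3: re-runs because src3 -4->9; new result -2.
  sig4: re-runs because sig3 -4->-2; new result 2.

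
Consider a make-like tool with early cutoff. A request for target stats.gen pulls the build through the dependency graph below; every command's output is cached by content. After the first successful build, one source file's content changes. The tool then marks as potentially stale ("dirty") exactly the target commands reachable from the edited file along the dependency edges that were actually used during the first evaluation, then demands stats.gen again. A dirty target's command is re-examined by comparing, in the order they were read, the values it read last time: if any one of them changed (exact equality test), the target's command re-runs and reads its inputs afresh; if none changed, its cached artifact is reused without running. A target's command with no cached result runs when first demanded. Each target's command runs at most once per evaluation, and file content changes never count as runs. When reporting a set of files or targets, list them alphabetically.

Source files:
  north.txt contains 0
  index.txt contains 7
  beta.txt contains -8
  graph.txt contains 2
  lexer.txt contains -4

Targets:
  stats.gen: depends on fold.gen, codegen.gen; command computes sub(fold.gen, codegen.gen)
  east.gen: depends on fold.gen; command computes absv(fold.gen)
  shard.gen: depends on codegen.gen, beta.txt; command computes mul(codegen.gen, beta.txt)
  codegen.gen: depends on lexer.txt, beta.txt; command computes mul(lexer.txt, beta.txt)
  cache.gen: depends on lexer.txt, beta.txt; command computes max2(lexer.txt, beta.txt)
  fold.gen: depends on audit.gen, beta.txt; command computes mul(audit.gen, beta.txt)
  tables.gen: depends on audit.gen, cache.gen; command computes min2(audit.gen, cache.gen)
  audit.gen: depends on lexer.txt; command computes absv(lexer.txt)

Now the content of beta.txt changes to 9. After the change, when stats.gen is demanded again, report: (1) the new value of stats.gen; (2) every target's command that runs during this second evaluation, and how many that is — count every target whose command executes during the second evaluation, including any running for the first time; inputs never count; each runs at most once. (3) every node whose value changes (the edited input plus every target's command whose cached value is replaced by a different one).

Demanding stats.gen again yields 72.
3 target commands run: codegen.gen, fold.gen, stats.gen.
The nodes whose values change: beta.txt, codegen.gen, fold.gen, stats.gen.

First demand of the output computes:
  audit.gen = absv(-4) = 4
  codegen.gen = mul(-4, -8) = 32
  fold.gen = mul(4, -8) = -32
  stats.gen = sub(-32, 32) = -64

After the edit, cleaning proceeds:
  codegen.gen: a read changed (beta.txt -8->9) — executes, giving -36.
  fold.gen: a read changed (beta.txt -8->9) — executes, giving 36.
  stats.gen: a read changed (fold.gen -32->36; codegen.gen 32->-36) — executes, giving 72.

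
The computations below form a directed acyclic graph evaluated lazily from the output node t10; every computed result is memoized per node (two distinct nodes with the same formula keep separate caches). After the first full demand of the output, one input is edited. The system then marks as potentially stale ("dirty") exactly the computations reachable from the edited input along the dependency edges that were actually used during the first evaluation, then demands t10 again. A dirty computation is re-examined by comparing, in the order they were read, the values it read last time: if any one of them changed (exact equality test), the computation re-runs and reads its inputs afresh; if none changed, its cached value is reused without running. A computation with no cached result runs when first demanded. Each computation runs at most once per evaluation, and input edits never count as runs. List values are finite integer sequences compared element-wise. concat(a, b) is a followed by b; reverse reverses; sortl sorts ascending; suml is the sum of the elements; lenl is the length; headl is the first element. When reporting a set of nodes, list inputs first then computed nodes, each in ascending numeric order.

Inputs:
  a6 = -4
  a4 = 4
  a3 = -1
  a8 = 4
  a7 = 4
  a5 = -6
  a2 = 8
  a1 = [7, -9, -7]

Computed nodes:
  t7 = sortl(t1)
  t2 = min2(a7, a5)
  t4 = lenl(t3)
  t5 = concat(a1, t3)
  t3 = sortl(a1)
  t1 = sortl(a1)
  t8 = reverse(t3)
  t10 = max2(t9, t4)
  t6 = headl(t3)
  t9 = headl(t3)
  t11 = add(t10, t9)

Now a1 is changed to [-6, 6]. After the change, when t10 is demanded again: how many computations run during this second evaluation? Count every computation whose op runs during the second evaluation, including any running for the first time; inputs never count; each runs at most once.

First demand of the output computes:
  t3 = sortl([7, -9, -7]) = [-9, -7, 7]
  t4 = lenl([-9, -7, 7]) = 3
  t9 = headl([-9, -7, 7]) = -9
  t10 = max2(-9, 3) = 3

After the edit, cleaning proceeds:
  t3: a read changed (a1 [7, -9, -7]->[-6, 6]) — executes, giving [-6, 6].
  t4: a read changed (t3 [-9, -7, 7]->[-6, 6]) — executes, giving 2.
  t9: a read changed (t3 [-9, -7, 7]->[-6, 6]) — executes, giving -6.
  t10: a read changed (t9 -9->-6; t4 3->2) — executes, giving 2.

4 computations run: t3, t4, t9, t10.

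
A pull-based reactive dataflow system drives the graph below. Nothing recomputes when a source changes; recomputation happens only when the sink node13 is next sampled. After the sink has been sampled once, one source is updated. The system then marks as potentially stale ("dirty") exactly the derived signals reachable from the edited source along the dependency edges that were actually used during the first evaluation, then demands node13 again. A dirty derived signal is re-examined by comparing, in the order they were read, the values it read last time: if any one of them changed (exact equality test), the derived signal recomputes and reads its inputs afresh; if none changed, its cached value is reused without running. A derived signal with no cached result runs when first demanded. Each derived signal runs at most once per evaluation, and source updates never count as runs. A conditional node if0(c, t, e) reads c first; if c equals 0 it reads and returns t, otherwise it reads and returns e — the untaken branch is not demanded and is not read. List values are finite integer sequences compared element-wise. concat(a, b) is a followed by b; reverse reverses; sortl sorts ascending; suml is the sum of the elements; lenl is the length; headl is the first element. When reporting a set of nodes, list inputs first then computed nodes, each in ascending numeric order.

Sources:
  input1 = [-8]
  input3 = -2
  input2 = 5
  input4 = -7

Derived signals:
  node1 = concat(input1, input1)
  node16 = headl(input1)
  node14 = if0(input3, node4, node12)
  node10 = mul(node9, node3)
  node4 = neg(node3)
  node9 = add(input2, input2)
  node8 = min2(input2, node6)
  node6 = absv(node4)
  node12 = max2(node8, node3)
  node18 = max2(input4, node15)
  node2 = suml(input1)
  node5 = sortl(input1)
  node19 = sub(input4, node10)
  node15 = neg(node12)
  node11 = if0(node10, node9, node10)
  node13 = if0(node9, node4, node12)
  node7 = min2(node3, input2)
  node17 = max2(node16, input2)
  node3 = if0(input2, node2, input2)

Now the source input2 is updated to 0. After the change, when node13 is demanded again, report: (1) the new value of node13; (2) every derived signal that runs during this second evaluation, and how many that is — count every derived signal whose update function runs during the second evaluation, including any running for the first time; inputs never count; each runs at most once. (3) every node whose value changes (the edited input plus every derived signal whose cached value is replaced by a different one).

First evaluation (everything demanded from the output):
  node3 = if0(input2=5 -> else branch input2) = 5
  node4 = neg(5) = -5
  node6 = absv(-5) = 5
  node8 = min2(5, 5) = 5
  node9 = add(5, 5) = 10
  node12 = max2(5, 5) = 5
  node13 = if0(node9=10 -> else branch node12) = 5

Propagation after the edit:
  node2: demanded for the first time — runs, produces -8.
  node3: runs — input2 5->0; input2 5->0; result -8.
  node4: runs — node3 5->-8; result 8.
  node6: marked dirty but never re-examined — demand shifted away from it.
  node8: marked dirty but never re-examined — demand shifted away from it.
  node9: runs — input2 5->0; input2 5->0; result 0.
  node12: marked dirty but never re-examined — demand shifted away from it.
  node13: runs — node9 10->0; result 8.

Key observation: a condition flipped, so demand moved to the other branch — node6, node8, node12 are never re-examined.

New value of node13: 8.
Derived signals that run: node2, node3, node4, node9, node13 — 5 in total.
Values that change: input2, node3, node4, node9, node13.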